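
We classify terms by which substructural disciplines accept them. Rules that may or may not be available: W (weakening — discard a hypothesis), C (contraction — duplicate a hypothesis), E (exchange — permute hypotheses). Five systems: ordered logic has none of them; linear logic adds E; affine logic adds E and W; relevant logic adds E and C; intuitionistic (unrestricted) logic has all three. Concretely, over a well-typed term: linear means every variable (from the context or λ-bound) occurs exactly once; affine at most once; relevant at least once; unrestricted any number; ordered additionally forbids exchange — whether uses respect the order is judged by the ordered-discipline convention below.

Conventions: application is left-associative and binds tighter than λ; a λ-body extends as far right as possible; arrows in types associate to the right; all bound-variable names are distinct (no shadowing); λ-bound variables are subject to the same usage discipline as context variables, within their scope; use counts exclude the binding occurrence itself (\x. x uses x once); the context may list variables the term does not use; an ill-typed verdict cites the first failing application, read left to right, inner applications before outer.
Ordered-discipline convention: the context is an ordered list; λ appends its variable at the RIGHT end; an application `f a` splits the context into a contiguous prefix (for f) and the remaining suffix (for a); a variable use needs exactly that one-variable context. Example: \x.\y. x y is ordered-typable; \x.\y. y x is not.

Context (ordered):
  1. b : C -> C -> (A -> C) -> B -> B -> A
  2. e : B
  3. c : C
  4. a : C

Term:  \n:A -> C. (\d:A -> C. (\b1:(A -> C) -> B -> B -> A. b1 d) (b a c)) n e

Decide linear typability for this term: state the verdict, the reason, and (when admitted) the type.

yes — each of b, e, c, a, n, d, b1 used exactly once; term : (A -> C) -> B -> A
use counts: b: 1, e: 1, c: 1, a: 1, n (bound): 1, d (bound): 1, b1 (bound): 1
uses in reading order: b1, d, b, a, c, n, e
typing: ✓ — (A -> C) -> B -> A
per-discipline verdicts: ordered ✗ | linear ✓ | affine ✓ | relevant ✓ | unrestricted ✓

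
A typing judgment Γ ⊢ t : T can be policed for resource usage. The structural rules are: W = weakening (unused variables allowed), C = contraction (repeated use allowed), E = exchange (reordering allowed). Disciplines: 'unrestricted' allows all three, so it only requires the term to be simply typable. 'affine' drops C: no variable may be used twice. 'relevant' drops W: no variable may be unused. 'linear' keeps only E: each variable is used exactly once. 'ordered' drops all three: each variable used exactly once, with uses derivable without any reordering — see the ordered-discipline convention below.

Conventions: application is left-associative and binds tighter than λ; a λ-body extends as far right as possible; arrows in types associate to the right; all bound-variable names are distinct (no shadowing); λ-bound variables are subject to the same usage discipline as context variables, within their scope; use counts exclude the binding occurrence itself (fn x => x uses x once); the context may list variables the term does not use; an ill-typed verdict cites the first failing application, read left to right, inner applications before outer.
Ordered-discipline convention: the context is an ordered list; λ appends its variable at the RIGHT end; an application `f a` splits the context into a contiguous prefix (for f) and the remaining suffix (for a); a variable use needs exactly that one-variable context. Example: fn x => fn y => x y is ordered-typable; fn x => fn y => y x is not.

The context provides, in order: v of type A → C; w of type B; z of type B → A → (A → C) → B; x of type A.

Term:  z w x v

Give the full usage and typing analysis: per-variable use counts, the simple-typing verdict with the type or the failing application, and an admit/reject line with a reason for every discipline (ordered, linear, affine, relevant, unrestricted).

usage: v=1; w=1; z=1; x=1
left-to-right use order: z, w, x, v
typing: the term checks, with type B
ordered ✗ (use order z, w, x, v needs exchange)
linear ✓ (each of v, w, z, x used exactly once)
affine ✓ (at most one use each (v, w, z, x))
relevant ✓ (none of v, w, z, x goes unused)
unrestricted ✓ (well-typed at B; no restrictions here)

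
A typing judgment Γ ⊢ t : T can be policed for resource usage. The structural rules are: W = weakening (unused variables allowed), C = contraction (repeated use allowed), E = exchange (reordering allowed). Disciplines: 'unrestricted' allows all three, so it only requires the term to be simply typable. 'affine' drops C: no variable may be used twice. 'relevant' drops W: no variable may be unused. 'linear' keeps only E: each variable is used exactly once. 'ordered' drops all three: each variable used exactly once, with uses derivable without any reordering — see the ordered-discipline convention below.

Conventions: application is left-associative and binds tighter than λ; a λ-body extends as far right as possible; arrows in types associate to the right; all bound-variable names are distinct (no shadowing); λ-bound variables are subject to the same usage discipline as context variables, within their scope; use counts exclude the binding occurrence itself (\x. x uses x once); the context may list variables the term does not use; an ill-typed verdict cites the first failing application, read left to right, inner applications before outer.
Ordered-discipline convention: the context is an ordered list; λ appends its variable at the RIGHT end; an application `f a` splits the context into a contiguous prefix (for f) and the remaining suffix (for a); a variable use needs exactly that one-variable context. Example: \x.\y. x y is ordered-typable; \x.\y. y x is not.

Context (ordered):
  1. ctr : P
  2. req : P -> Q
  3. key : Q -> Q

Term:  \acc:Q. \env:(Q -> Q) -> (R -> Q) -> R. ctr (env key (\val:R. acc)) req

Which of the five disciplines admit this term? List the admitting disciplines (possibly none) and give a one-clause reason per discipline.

admitting disciplines: none
use counts: ctr=1, req=1, key=1, acc [bound]=1, env [bound]=1, val [bound]=0
order of uses: ctr, env, key, acc, req
typing: ill-typed: non-arrow in function slot: P
ordered: ✗ — a type mismatch blocks all five
linear: ✗ — the type mismatch rejects it
affine: ✗ — not simply typable
relevant: ✗ — fails simple typing
unrestricted: ✗ — a type mismatch blocks all five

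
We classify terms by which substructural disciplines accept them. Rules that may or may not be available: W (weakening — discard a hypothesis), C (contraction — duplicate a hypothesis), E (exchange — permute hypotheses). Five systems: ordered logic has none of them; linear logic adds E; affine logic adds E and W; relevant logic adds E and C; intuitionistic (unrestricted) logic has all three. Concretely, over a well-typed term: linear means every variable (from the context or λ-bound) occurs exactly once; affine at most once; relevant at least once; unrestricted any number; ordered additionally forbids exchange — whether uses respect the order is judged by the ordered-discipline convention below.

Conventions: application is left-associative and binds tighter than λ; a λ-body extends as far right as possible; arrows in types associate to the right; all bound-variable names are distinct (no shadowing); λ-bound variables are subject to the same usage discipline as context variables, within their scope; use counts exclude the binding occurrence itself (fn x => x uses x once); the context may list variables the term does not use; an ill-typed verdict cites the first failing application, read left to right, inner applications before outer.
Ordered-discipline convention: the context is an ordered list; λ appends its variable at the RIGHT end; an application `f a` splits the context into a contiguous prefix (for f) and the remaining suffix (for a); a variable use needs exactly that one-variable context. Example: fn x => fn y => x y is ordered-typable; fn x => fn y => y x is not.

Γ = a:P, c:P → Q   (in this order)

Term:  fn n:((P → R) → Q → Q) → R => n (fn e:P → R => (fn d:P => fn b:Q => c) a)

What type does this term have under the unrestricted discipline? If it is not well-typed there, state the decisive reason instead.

not well-typed under unrestricted — a type mismatch blocks all five
use counts: a: 1; c: 1; n (bound): 1; e (bound): 0; d (bound): 0; b (bound): 0
left-to-right use order: n, c, a
typing: ill-typed: an application expects (P → R) → Q → Q but receives (P → R) → Q → P → Q
all disciplines: ordered ✗, linear ✗, affine ✗, relevant ✗, unrestricted ✗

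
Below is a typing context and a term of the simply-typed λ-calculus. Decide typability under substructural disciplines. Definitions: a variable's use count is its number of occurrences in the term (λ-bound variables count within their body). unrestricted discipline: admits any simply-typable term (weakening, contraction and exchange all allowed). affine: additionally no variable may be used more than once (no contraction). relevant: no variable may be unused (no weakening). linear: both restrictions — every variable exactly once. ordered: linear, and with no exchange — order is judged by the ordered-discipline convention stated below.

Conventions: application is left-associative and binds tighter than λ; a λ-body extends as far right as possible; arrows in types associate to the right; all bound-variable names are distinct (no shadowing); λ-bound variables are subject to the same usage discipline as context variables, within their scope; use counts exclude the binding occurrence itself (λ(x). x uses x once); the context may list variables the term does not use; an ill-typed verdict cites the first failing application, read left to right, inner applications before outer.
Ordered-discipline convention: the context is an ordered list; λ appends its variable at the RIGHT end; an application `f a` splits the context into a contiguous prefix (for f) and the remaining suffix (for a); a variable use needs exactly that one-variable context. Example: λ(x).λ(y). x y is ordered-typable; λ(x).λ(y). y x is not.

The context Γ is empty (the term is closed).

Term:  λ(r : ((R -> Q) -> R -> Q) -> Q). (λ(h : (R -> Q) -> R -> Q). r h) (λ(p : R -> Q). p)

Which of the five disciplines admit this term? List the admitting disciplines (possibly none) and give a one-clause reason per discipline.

admitted by: ordered, linear, affine, relevant, unrestricted
usage: r (λ-bound): 1, h (λ-bound): 1, p (λ-bound): 1
uses in reading order: r, h, p
typing: well-typed — term : (((R -> Q) -> R -> Q) -> Q) -> Q
ordered ✓ (single-use (r, h, p), ordered derivation ok)
linear ✓ (single use per variable (r, h, p))
affine ✓ (r, h, p: no repeats, contraction unneeded)
relevant ✓ (every one of r, h, p appears)
unrestricted ✓ (type-checks ((((R -> Q) -> R -> Q) -> Q) -> Q) and nothing is barred)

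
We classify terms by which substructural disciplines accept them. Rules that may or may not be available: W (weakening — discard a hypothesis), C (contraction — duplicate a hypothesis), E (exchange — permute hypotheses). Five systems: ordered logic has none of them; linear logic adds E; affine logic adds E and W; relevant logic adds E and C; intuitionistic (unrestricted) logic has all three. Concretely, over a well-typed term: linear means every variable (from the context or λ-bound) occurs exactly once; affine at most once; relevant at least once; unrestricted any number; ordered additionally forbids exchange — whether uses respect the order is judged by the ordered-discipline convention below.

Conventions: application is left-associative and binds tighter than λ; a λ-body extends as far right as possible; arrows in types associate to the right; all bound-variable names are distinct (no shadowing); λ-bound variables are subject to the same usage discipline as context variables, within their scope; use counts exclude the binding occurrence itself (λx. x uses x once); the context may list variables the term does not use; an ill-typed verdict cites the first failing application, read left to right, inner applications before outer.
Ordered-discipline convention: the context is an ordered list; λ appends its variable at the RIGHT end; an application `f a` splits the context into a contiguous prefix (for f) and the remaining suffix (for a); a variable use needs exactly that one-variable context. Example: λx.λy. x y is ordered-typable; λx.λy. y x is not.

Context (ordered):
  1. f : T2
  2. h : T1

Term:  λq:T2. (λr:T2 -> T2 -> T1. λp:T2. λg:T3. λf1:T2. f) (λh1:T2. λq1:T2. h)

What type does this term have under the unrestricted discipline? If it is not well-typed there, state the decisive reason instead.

term : T2 -> T2 -> T3 -> T2 -> T2
use counts: f ×1; h ×1; q (λ-bound) ×0; r (λ-bound) ×0; p (λ-bound) ×0; g (λ-bound) ×0; f1 (λ-bound) ×0; h1 (λ-bound) ×0; q1 (λ-bound) ×0
left-to-right use order: f, h
typing: well-typed at T2 -> T2 -> T3 -> T2 -> T2
summary: ordered ✗, linear ✗, affine ✓, relevant ✗, unrestricted ✓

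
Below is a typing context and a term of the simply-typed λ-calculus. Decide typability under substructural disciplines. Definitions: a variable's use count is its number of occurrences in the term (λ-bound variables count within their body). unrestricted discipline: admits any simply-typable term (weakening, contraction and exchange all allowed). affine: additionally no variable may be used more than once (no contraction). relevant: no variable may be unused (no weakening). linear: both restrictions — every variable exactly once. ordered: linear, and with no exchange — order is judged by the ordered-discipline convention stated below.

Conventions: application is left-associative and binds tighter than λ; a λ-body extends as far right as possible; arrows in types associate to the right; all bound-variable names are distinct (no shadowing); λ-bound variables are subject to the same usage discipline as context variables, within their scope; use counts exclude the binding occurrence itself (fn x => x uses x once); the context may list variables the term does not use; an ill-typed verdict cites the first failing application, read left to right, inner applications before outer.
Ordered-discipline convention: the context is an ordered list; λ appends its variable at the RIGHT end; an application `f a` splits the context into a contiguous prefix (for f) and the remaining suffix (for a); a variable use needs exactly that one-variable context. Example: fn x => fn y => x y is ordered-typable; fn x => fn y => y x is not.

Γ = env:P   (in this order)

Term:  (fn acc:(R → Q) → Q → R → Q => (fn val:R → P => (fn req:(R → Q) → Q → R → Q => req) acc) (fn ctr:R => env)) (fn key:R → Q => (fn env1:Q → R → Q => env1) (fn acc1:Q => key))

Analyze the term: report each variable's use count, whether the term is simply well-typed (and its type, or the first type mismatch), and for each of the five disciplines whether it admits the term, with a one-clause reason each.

usage: env: 1×, acc (bound): 1×, val (bound): 0×, req (bound): 1×, ctr (bound): 0×, key (bound): 1×, env1 (bound): 1×, acc1 (bound): 0×
use order (left to right): req, acc, env, env1, key
typing: well-typed at (R → Q) → Q → R → Q
ordered: ✗ — val, ctr, acc1 never used (weakening)
linear: ✗ — val, ctr, acc1 never used (weakening)
affine: ✓ — at most one use each (env, acc, val, req, ctr, key, env1, acc1)
relevant: ✗ — val, ctr, acc1 never used (weakening)
unrestricted: ✓ — well-typed at (R → Q) → Q → R → Q; no restrictions here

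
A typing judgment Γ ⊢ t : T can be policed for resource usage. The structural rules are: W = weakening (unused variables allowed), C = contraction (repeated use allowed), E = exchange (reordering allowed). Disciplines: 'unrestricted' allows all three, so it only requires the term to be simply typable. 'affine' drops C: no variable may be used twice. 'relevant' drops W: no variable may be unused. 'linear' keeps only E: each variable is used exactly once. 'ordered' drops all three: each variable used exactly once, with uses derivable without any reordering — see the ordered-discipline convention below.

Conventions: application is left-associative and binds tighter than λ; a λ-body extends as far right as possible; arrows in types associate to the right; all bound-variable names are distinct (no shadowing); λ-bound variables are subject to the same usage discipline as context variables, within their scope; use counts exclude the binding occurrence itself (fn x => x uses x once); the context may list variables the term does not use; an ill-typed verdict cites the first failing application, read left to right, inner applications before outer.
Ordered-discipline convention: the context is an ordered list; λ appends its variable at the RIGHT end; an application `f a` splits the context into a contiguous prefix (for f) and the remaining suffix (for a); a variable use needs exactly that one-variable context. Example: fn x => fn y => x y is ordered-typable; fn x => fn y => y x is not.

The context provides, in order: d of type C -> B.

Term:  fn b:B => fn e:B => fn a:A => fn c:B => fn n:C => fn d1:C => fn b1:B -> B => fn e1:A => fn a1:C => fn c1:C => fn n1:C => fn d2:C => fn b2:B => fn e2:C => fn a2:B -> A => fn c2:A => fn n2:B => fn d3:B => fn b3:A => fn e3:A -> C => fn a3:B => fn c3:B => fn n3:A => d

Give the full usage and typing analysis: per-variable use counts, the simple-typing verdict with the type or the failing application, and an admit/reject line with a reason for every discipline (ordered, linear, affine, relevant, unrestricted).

counts: d ×1; b (λ-bound) ×0; e (λ-bound) ×0; a (λ-bound) ×0; c (λ-bound) ×0; n (λ-bound) ×0; d1 (λ-bound) ×0; b1 (λ-bound) ×0; e1 (λ-bound) ×0; a1 (λ-bound) ×0; c1 (λ-bound) ×0; n1 (λ-bound) ×0; d2 (λ-bound) ×0; b2 (λ-bound) ×0; e2 (λ-bound) ×0; a2 (λ-bound) ×0; c2 (λ-bound) ×0; n2 (λ-bound) ×0; d3 (λ-bound) ×0; b3 (λ-bound) ×0; e3 (λ-bound) ×0; a3 (λ-bound) ×0; c3 (λ-bound) ×0; n3 (λ-bound) ×0
order of uses: d
typing: the term checks, with type B -> B -> A -> B -> C -> C -> (B -> B) -> A -> C -> C -> C -> C -> B -> C -> (B -> A) -> A -> B -> B -> A -> (A -> C) -> B -> B -> A -> C -> B
ordered ✗ (b, e, a, c, n, d1, b1, e1, a1, c1, n1, d2, b2, e2, a2, c2, n2, d3, b3, e3, a3, c3, n3 never used (weakening))
linear ✗ (b, e, a, c, n, d1, b1, e1, a1, c1, n1, d2, b2, e2, a2, c2, n2, d3, b3, e3, a3, c3, n3 never used (weakening))
affine ✓ (no duplicate uses among d, b, e, a, c, n, d1, b1, e1, a1, c1, n1, d2, b2, e2, a2, c2, n2, d3, b3, e3, a3, c3, n3)
relevant ✗ (b, e, a, c, n, d1, b1, e1, a1, c1, n1, d2, b2, e2, a2, c2, n2, d3, b3, e3, a3, c3, n3 never used (weakening))
unrestricted ✓ (type-checks (B -> B -> A -> B -> C -> C -> (B -> B) -> A -> C -> C -> C -> C -> B -> C -> (B -> A) -> A -> B -> B -> A -> (A -> C) -> B -> B -> A -> C -> B) and nothing is barred)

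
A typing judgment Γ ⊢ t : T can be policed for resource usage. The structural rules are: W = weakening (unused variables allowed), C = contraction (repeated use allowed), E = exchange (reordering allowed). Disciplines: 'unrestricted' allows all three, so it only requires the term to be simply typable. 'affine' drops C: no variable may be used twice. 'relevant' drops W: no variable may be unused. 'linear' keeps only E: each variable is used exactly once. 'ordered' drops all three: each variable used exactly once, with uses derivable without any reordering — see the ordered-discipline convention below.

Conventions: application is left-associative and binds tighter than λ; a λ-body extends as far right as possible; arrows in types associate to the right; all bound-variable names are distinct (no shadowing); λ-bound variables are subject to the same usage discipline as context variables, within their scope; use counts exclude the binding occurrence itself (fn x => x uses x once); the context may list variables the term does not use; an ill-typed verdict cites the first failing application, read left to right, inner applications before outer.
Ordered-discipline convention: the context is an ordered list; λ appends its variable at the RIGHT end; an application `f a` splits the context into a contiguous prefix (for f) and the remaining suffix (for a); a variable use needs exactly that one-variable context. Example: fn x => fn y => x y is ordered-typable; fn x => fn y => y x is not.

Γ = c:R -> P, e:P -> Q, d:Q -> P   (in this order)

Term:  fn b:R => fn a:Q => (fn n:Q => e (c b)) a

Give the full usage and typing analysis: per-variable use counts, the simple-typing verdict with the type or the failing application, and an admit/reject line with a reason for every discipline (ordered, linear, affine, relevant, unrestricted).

variable uses: c=1; e=1; d=0; b (bound)=1; a (bound)=1; n (bound)=0
uses in reading order: e, c, b, a
typing: ✓ — R -> Q -> Q
ordered: ✗, needs weakening: d, n unused
linear: ✗, needs weakening: d, n unused
affine: ✓, none of c, e, d, b, a, n used more than once
relevant: ✗, needs weakening: d, n unused
unrestricted: ✓, simply typable at R -> Q -> Q; W, C, E all held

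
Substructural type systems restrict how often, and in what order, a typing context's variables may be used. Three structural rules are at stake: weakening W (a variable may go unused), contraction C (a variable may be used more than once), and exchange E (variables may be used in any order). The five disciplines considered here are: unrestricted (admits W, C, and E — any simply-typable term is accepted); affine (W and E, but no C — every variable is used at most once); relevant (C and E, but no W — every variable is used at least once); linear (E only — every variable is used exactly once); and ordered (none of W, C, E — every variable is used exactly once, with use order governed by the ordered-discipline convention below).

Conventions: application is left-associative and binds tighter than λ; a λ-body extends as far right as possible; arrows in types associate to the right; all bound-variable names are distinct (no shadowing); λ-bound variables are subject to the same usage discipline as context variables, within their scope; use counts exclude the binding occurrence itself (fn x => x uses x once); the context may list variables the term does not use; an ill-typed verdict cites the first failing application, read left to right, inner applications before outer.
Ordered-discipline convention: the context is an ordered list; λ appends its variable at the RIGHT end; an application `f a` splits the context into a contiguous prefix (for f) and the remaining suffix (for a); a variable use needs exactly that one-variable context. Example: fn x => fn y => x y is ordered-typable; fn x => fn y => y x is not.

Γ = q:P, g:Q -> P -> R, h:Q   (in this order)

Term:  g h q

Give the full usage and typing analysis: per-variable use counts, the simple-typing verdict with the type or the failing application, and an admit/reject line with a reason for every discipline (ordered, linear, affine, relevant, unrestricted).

usage: q=1; g=1; h=1
use order (left to right): g, h, q
typing: well-typed — term : R
ordered ✗ (use order g, h, q needs exchange)
linear ✓ (exactly-once usage across q, g, h)
affine ✓ (no duplicate uses among q, g, h)
relevant ✓ (none of q, g, h goes unused)
unrestricted ✓ (type-checks (R) and nothing is barred)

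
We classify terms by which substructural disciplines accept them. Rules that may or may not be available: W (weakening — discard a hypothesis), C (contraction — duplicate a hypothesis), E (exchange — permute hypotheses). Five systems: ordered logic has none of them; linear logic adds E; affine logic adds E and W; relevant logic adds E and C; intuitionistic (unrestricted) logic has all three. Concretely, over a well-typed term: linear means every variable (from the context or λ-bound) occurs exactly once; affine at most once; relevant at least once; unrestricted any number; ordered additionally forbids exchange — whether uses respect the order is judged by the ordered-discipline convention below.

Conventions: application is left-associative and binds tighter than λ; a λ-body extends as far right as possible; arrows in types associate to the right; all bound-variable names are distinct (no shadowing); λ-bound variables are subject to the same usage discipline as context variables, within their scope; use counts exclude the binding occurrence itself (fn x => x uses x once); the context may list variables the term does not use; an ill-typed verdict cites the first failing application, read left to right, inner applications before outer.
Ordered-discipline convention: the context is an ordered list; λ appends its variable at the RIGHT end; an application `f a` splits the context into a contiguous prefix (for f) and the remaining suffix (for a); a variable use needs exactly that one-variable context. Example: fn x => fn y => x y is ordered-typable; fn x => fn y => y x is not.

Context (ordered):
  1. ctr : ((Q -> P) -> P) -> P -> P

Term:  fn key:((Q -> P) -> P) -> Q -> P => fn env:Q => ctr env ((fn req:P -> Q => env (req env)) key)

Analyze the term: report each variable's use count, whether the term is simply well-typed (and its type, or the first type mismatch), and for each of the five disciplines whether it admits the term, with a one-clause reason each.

variable uses: ctr: 1; key (λ-bound): 1; env (λ-bound): 3; req (λ-bound): 1
uses in reading order: ctr, env, env, req, env, key
typing: ill-typed: a function awaiting (Q -> P) -> P gets Q
ordered ✗ (a type mismatch blocks all five)
linear ✗ (the type mismatch rejects it)
affine ✗ (not simply typable)
relevant ✗ (fails simple typing)
unrestricted ✗ (a type mismatch blocks all five)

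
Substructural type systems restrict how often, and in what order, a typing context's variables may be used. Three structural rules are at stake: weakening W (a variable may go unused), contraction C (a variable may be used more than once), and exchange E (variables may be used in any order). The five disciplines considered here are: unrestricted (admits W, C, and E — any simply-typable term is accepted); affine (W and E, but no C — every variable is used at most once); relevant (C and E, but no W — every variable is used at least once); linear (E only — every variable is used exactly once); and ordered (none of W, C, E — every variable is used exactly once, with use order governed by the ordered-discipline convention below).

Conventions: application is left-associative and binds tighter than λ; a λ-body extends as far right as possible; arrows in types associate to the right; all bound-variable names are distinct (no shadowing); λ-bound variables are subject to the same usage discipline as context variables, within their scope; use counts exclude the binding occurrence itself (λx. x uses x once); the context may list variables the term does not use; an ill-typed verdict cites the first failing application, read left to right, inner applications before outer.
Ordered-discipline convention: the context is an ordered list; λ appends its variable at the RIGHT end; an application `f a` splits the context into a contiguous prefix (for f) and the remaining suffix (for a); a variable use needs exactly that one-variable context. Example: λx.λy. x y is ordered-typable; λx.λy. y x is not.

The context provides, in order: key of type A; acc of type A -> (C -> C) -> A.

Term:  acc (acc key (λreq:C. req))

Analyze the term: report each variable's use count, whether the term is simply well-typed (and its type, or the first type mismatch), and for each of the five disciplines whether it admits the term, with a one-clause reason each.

counts: key=1; acc=2; req [bound]=1
use order (left to right): acc, acc, key, req
typing: the term checks, with type (C -> C) -> A
ordered: ✗ — uses contraction: acc ×2
linear: ✗ — uses contraction: acc ×2
affine: ✗ — uses contraction: acc ×2
relevant: ✓ — at least one use each (key, acc, req)
unrestricted: ✓ — typability at (C -> C) -> A is all that's needed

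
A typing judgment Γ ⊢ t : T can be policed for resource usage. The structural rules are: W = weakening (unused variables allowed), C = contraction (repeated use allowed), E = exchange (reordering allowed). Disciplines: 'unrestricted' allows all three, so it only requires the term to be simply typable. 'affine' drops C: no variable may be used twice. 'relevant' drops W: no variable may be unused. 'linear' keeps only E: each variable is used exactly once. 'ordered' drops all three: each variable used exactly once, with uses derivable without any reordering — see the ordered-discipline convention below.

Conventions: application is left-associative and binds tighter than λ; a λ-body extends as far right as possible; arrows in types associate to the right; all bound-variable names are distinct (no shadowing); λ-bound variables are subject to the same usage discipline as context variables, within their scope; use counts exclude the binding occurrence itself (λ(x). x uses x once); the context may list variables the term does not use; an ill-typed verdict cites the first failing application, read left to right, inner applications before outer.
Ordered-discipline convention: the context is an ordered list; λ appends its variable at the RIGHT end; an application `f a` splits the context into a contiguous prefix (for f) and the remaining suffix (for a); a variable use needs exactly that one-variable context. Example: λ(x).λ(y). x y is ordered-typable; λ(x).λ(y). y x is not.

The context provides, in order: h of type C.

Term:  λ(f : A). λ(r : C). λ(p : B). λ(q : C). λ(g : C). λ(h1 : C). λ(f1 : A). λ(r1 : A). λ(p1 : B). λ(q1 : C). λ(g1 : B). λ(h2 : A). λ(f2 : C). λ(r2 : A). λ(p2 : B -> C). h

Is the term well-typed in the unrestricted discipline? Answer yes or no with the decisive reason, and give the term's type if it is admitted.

yes — simply typable at A -> C -> B -> C -> C -> C -> A -> A -> B -> C -> B -> A -> C -> A -> (B -> C) -> C; W, C, E all held; term : A -> C -> B -> C -> C -> C -> A -> A -> B -> C -> B -> A -> C -> A -> (B -> C) -> C
variable uses: h: 1; f [bound]: 0; r [bound]: 0; p [bound]: 0; q [bound]: 0; g [bound]: 0; h1 [bound]: 0; f1 [bound]: 0; r1 [bound]: 0; p1 [bound]: 0; q1 [bound]: 0; g1 [bound]: 0; h2 [bound]: 0; f2 [bound]: 0; r2 [bound]: 0; p2 [bound]: 0
uses in reading order: h
typing: the term checks, with type A -> C -> B -> C -> C -> C -> A -> A -> B -> C -> B -> A -> C -> A -> (B -> C) -> C
all disciplines: ordered ✗ | linear ✗ | affine ✓ | relevant ✗ | unrestricted ✓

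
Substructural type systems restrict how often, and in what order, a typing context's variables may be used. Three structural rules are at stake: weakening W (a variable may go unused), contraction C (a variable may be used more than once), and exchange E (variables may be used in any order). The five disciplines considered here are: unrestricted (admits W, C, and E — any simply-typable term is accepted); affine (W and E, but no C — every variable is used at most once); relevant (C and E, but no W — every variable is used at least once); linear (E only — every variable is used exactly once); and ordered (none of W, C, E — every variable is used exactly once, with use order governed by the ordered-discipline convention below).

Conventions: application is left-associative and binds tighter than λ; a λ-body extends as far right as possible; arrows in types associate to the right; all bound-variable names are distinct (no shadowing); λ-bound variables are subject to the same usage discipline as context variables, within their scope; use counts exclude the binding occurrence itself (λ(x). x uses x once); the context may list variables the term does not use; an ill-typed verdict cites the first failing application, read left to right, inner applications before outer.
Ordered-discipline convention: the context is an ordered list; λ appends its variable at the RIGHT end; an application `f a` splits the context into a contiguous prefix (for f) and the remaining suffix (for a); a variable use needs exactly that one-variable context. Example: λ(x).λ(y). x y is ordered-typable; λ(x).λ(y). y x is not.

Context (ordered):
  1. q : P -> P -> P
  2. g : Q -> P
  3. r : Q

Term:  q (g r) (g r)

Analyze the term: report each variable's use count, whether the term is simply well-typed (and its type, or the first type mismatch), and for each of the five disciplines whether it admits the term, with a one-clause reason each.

usage: q=1; g=2; r=2
order of uses: q, g, r, g, r
typing: well-typed at P
ordered: ✗, repeated use of g ×2, r ×2
linear: ✗, repeated use of g ×2, r ×2
affine: ✗, repeated use of g ×2, r ×2
relevant: ✓, every one of q, g, r appears
unrestricted: ✓, typability at P is all that's needed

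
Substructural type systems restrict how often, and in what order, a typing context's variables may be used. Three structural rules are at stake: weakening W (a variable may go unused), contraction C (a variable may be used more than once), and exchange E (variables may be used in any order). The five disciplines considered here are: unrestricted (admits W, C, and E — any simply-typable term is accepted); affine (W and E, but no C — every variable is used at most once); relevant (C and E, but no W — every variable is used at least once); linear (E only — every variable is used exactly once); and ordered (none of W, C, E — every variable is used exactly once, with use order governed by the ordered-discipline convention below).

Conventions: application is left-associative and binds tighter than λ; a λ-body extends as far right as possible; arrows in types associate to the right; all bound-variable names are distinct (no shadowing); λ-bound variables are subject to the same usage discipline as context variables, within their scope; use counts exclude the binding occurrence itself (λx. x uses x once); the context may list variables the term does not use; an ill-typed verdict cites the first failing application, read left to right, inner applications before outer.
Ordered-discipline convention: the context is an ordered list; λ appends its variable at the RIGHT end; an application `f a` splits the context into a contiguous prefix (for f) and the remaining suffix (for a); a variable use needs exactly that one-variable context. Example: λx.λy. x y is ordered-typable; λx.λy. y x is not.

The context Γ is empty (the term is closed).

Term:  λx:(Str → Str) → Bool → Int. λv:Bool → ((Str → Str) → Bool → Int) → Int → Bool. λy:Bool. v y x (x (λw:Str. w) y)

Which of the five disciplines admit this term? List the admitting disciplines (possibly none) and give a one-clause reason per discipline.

admitting disciplines: relevant, unrestricted
variable uses: x (λ-bound) ×2; v (λ-bound) ×1; y (λ-bound) ×2; w (λ-bound) ×1
order of uses: v, y, x, x, w, y
typing: well-typed — term : ((Str → Str) → Bool → Int) → (Bool → ((Str → Str) → Bool → Int) → Int → Bool) → Bool → Bool
ordered ✗ (repeated use of x ×2, y ×2)
linear ✗ (repeated use of x ×2, y ×2)
affine ✗ (repeated use of x ×2, y ×2)
relevant ✓ (at least one use each (x, v, y, w))
unrestricted ✓ (type-checks (((Str → Str) → Bool → Int) → (Bool → ((Str → Str) → Bool → Int) → Int → Bool) → Bool → Bool) and nothing is barred)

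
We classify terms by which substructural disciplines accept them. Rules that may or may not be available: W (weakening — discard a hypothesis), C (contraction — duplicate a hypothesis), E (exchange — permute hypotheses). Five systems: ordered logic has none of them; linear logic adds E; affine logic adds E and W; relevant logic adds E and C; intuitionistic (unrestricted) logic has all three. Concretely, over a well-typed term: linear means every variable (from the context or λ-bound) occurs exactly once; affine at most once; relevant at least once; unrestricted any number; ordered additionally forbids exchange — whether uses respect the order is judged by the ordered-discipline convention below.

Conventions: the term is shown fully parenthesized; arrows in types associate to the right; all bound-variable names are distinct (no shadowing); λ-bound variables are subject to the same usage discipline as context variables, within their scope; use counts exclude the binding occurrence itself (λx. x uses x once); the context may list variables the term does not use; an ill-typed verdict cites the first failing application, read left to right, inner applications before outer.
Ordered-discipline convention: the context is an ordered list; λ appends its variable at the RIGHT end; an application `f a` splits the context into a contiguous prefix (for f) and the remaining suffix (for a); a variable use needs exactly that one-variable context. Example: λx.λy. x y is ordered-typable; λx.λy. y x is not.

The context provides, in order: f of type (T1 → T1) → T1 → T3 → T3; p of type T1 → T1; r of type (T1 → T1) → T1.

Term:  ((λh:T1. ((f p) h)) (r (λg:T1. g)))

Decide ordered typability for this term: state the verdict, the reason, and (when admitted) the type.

yes — single-use (f, p, r, h, g), ordered derivation ok; term : T3 → T3
use counts: f=1, p=1, r=1, h [bound]=1, g [bound]=1
use order (left to right): f, p, h, r, g
typing: well-typed at T3 → T3
all disciplines: ordered ✓; linear ✓; affine ✓; relevant ✓; unrestricted ✓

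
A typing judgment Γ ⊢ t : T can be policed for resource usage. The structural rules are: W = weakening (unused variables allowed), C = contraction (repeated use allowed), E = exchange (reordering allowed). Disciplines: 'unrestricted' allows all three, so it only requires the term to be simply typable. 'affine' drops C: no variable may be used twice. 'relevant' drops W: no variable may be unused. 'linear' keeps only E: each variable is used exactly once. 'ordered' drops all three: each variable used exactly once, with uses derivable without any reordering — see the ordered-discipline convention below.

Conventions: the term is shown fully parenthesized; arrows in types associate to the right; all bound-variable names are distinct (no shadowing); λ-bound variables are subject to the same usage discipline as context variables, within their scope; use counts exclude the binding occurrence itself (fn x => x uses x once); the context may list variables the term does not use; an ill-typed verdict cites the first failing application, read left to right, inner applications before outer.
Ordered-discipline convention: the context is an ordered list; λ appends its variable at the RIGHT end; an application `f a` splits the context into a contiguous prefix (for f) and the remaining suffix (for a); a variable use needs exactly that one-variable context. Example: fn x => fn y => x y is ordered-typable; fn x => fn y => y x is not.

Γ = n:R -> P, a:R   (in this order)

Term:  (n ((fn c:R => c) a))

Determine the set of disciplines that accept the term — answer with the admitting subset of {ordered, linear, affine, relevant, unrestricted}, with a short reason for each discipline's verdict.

admitted in: ordered, linear, affine, relevant, unrestricted
counts: n: 1; a: 1; c [bound]: 1
order of uses: n, c, a
typing: ✓ — P
ordered ✓ (n, a, c once each; derivable with no W/C/E)
linear ✓ (exactly-once usage across n, a, c)
affine ✓ (none of n, a, c used more than once)
relevant ✓ (every one of n, a, c appears)
unrestricted ✓ (simply typable at P; W, C, E all held)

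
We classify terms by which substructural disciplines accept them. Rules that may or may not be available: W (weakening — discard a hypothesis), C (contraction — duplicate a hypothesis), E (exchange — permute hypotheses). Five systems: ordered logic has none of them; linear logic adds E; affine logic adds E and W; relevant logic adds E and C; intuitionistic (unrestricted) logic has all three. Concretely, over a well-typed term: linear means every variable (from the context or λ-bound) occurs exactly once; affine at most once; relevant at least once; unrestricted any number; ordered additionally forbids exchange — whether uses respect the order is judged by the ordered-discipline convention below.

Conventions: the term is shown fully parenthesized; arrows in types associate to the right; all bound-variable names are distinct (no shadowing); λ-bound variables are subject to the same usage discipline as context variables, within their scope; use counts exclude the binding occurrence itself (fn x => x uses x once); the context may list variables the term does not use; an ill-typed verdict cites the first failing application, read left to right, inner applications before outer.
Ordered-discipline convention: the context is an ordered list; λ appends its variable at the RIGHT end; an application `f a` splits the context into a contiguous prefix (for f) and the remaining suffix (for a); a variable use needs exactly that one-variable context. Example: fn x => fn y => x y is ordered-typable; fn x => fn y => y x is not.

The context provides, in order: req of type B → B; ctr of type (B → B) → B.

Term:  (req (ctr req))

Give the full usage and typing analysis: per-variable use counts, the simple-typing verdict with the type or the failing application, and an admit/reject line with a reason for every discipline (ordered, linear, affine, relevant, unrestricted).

variable uses: req=2; ctr=1
use order (left to right): req, ctr, req
typing: well-typed at B
ordered: ✗ — needs contraction — req ×2
linear: ✗ — needs contraction — req ×2
affine: ✗ — needs contraction — req ×2
relevant: ✓ — every one of req, ctr appears
unrestricted: ✓ — well-typed at B; no restrictions here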